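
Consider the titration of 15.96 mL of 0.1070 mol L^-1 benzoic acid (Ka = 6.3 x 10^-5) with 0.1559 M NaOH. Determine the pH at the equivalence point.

n(C6H5COOH) = 0.1070 x 0.01596 = 0.001708 mol; V(NaOH) at equivalence = 0.001708/0.1559 = 0.01095 L.
At equivalence all the acid is converted to C6H5COO-; total volume = 0.01596 + 0.01095 = 0.02691 L, so [C6H5COO-] = 0.001708/0.02691 = 0.06345 M.
Kb = Kw/Ka = 1.0e-14 / 6.3 x 10^-5 = 1.59e-10.
[OH^-] = sqrt(Kb x [C6H5COO-]) = sqrt(1.59e-10 x 0.06345) = 3.17e-6 M.
pOH = 5.50, so pH = 14.00 - 5.50 = 8.50.

8.50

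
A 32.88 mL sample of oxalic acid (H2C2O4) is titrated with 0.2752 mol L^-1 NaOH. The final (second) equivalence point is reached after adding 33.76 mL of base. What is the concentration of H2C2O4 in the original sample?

0.141 M

n(NaOH) = 0.2752 x 0.03376 = 0.009291 mol.
At the final (second) equivalence point, 2 mol OH^- react per mol H2C2O4, so n(H2C2O4) = 0.009291 / 2 = 0.004645 mol.
[H2C2O4] = 0.004645 / 0.03288 L = 0.141 M.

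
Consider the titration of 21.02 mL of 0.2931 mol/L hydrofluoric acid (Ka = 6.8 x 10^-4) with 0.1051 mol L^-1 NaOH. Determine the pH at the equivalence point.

n(HF) = 0.2931 x 0.02102 = 0.006161 mol; V(NaOH) at equivalence = 0.006161/0.1051 = 0.05862 L.
At equivalence all the acid is converted to F-; total volume = 0.02102 + 0.05862 = 0.07964 L, so [F-] = 0.006161/0.07964 = 0.07736 M.
Kb = Kw/Ka = 1.0e-14 / 6.8 x 10^-4 = 1.47e-11.
[OH^-] = sqrt(Kb x [F-]) = sqrt(1.47e-11 x 0.07736) = 1.07e-6 M.
pOH = 5.97, so pH = 14.00 - 5.97 = 8.03.

8.03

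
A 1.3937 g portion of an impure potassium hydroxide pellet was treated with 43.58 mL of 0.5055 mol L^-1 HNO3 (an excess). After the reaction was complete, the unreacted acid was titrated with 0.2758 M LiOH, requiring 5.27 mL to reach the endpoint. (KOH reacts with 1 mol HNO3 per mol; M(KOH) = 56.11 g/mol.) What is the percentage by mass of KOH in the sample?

Total n(HNO3) added = 0.5055 x 0.04358 = 0.02203 mol.
n(LiOH) used = 0.2758 x 0.005270 = 0.001453 mol, which equals the excess n(HNO3).
So n(HNO3) consumed by the sample = 0.02203 - 0.001453 = 0.02058 mol.
n(KOH) = 0.02058 / 1 = 0.02058 mol.
mass KOH = 0.02058 x 56.11 = 1.155 g, so %KOH = 1.155/1.3937 x 100 = 82.8%.

82.8%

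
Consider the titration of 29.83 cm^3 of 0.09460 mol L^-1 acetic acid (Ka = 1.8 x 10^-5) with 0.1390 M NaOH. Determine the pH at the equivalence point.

n(CH3COOH) = 0.09460 x 0.02983 = 0.002822 mol; V(NaOH) at equivalence = 0.002822/0.1390 = 0.02030 L.
At equivalence all the acid is converted to CH3COO-; total volume = 0.02983 + 0.02030 = 0.05013 L, so [CH3COO-] = 0.002822/0.05013 = 0.05629 M.
Kb = Kw/Ka = 1.0e-14 / 1.8 x 10^-5 = 5.56e-10.
[OH^-] = sqrt(Kb x [CH3COO-]) = sqrt(5.56e-10 x 0.05629) = 5.59e-6 M.
pOH = 5.25, so pH = 14.00 - 5.25 = 8.75.

8.75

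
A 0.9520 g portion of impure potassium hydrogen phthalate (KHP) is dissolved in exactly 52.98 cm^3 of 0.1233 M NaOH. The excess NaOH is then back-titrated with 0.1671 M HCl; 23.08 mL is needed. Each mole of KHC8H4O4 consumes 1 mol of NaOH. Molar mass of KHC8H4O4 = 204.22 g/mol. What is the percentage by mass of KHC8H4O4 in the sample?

57.4%

Total n(NaOH) added = 0.1233 x 0.05298 = 0.006532 mol.
n(HCl) used = 0.1671 x 0.02308 = 0.003857 mol, which equals the excess n(NaOH).
So n(NaOH) consumed by the sample = 0.006532 - 0.003857 = 0.002676 mol.
n(KHC8H4O4) = 0.002676 / 1 = 0.002676 mol.
mass KHC8H4O4 = 0.002676 x 204.22 = 0.5464 g, so %KHC8H4O4 = 0.5464/0.9520 x 100 = 57.4%.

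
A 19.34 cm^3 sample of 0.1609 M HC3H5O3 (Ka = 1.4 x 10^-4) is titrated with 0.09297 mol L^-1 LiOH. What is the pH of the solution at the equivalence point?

8.31

n(HC3H5O3) = 0.1609 x 0.01934 = 0.003112 mol; V(LiOH) at equivalence = 0.003112/0.09297 = 0.03347 L.
At equivalence all the acid is converted to C3H5O3-; total volume = 0.01934 + 0.03347 = 0.05281 L, so [C3H5O3-] = 0.003112/0.05281 = 0.05892 M.
Kb = Kw/Ka = 1.0e-14 / 1.4 x 10^-4 = 7.14e-11.
[OH^-] = sqrt(Kb x [C3H5O3-]) = sqrt(7.14e-11 x 0.05892) = 2.05e-6 M.
pOH = 5.69, so pH = 14.00 - 5.69 = 8.31.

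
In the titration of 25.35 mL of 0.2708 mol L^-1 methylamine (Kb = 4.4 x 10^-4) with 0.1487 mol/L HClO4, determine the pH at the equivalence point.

n(CH3NH2) = 0.2708 x 0.02535 = 0.006865 mol; V(HClO4) at equivalence = 0.006865/0.1487 = 0.04617 L.
At equivalence the base is fully converted to CH3NH3+; total volume = 0.07152 L, so [CH3NH3+] = 0.006865/0.07152 = 0.09599 M.
Ka(CH3NH3+) = Kw/Kb = 1.0e-14 / 4.4 x 10^-4 = 2.27e-11.
[H^+] = sqrt(Ka x [CH3NH3+]) = sqrt(2.27e-11 x 0.09599) = 1.48e-6 M.
pH = -log(1.48e-6) = 5.83.

5.83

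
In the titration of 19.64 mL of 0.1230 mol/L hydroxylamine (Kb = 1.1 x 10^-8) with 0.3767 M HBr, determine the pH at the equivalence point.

n(NH2OH) = 0.1230 x 0.01964 = 0.002416 mol; V(HBr) at equivalence = 0.002416/0.3767 = 0.006413 L.
At equivalence the base is fully converted to NH3OH+; total volume = 0.02605 L, so [NH3OH+] = 0.002416/0.02605 = 0.09272 M.
Ka(NH3OH+) = Kw/Kb = 1.0e-14 / 1.1 x 10^-8 = 9.09e-7.
[H^+] = sqrt(Ka x [NH3OH+]) = sqrt(9.09e-7 x 0.09272) = 0.000290 M.
pH = -log(0.000290) = 3.54.

3.54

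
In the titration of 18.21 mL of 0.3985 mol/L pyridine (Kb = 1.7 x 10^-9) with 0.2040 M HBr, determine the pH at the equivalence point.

3.05

n(C5H5N) = 0.3985 x 0.01821 = 0.007257 mol; V(HBr) at equivalence = 0.007257/0.2040 = 0.03557 L.
At equivalence the base is fully converted to C5H5NH+; total volume = 0.05378 L, so [C5H5NH+] = 0.007257/0.05378 = 0.1349 M.
Ka(C5H5NH+) = Kw/Kb = 1.0e-14 / 1.7 x 10^-9 = 5.88e-6.
[H^+] = sqrt(Ka x [C5H5NH+]) = sqrt(5.88e-6 x 0.1349) = 0.000891 M.
pH = -log(0.000891) = 3.05.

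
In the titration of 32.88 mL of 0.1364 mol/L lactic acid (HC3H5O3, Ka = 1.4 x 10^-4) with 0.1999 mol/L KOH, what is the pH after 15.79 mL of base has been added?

Initial n(HC3H5O3) = 0.1364 x 0.03288 = 0.004485 mol.
n(KOH) added = 0.1999 x 0.01579 = 0.003156 mol, converting that many moles of HC3H5O3 to C3H5O3-.
Remaining n(HC3H5O3) = 0.001328 mol; n(C3H5O3-) = 0.003156 mol.
By Henderson-Hasselbalch, pH = pKa + log([A^-]/[HA]) = 3.85 + log(0.003156/0.001328) = 3.85 + (+0.38) = 4.23.

4.23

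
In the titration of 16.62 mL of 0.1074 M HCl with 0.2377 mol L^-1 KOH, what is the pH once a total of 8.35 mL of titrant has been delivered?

11.90

n(acid) = 0.1074 x 0.01662 = 0.001785 mol; n(KOH) added = 0.2377 x 0.008350 = 0.001985 mol.
Base is in excess by 0.001985 - 0.001785 = 0.0001998 mol in a total volume of 0.02497 L.
[OH^-] = 0.0001998/0.02497 = 0.008002 M, so pOH = 2.10 and pH = 14.00 - 2.10 = 11.90.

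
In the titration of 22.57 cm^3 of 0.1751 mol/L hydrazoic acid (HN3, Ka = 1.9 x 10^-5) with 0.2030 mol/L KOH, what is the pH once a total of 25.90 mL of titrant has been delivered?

n(acid) = 0.1751 x 0.02257 = 0.003952 mol; n(KOH) added = 0.2030 x 0.02590 = 0.005258 mol.
Base is in excess by 0.005258 - 0.003952 = 0.001306 mol in a total volume of 0.04847 L.
[OH^-] = 0.001306/0.04847 = 0.02694 M, so pOH = 1.57 and pH = 14.00 - 1.57 = 12.43.

12.43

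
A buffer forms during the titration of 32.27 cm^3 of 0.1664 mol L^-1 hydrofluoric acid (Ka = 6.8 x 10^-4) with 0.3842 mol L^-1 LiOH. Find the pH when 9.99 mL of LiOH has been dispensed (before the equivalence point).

3.57

Initial n(HF) = 0.1664 x 0.03227 = 0.005370 mol.
n(LiOH) added = 0.3842 x 0.009990 = 0.003838 mol, converting that many moles of HF to F-.
Remaining n(HF) = 0.001532 mol; n(F-) = 0.003838 mol.
By Henderson-Hasselbalch, pH = pKa + log([A^-]/[HA]) = 3.17 + log(0.003838/0.001532) = 3.17 + (+0.40) = 3.57.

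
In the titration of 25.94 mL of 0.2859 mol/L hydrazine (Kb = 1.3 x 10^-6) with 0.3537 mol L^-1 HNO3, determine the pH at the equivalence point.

4.46

n(N2H4) = 0.2859 x 0.02594 = 0.007416 mol; V(HNO3) at equivalence = 0.007416/0.3537 = 0.02097 L.
At equivalence the base is fully converted to N2H5+; total volume = 0.04691 L, so [N2H5+] = 0.007416/0.04691 = 0.1581 M.
Ka(N2H5+) = Kw/Kb = 1.0e-14 / 1.3 x 10^-6 = 7.69e-9.
[H^+] = sqrt(Ka x [N2H5+]) = sqrt(7.69e-9 x 0.1581) = 3.49e-5 M.
pH = -log(3.49e-5) = 4.46.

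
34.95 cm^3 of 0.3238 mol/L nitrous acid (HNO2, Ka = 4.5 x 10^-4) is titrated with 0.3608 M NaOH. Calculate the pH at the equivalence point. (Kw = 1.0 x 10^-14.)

8.29

n(HNO2) = 0.3238 x 0.03495 = 0.01132 mol; V(NaOH) at equivalence = 0.01132/0.3608 = 0.03137 L.
At equivalence all the acid is converted to NO2-; total volume = 0.03495 + 0.03137 = 0.06632 L, so [NO2-] = 0.01132/0.06632 = 0.1707 M.
Kb = Kw/Ka = 1.0e-14 / 4.5 x 10^-4 = 2.22e-11.
[OH^-] = sqrt(Kb x [NO2-]) = sqrt(2.22e-11 x 0.1707) = 1.95e-6 M.
pOH = 5.71, so pH = 14.00 - 5.71 = 8.29.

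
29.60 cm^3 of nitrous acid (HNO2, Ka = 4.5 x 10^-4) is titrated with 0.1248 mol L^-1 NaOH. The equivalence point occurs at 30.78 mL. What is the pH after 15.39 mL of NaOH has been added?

3.35

15.39 mL is exactly half the equivalence volume (30.78/2), i.e. the half-equivalence point.
There, n(HA) = n(A^-), so pH = pKa = -log(4.5 x 10^-4) = 3.35.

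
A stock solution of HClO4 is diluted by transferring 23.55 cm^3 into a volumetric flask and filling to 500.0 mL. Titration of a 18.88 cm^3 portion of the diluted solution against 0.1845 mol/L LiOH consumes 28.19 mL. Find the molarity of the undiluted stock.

n(LiOH) = 0.1845 x 0.02819 = 0.005201 mol.
n(HClO4) in the aliquot = 0.005201 mol.
[diluted HClO4] = 0.005201 / 0.01888 = 0.2755 M.
Dilution factor = 500.0/23.55 = 21.23, so [stock] = 0.2755 x 21.23 = 5.85 M.

5.85 M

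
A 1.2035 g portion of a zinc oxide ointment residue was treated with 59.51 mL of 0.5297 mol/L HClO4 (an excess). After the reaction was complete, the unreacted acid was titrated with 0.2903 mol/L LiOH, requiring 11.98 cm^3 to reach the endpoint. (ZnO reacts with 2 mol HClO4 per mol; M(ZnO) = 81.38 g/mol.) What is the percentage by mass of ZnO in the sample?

94.8%

Total n(HClO4) added = 0.5297 x 0.05951 = 0.03152 mol.
n(LiOH) used = 0.2903 x 0.01198 = 0.003478 mol, which equals the excess n(HClO4).
So n(HClO4) consumed by the sample = 0.03152 - 0.003478 = 0.02804 mol.
n(ZnO) = 0.02804 / 2 = 0.01402 mol.
mass ZnO = 0.01402 x 81.38 = 1.141 g, so %ZnO = 1.141/1.2035 x 100 = 94.8%.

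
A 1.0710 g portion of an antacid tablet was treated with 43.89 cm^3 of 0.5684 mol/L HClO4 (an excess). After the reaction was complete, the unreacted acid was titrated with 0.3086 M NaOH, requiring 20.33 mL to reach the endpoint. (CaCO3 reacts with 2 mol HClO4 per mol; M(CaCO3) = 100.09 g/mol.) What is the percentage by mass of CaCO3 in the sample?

87.3%

Total n(HClO4) added = 0.5684 x 0.04389 = 0.02495 mol.
n(NaOH) used = 0.3086 x 0.02033 = 0.006274 mol, which equals the excess n(HClO4).
So n(HClO4) consumed by the sample = 0.02495 - 0.006274 = 0.01867 mol.
n(CaCO3) = 0.01867 / 2 = 0.009337 mol.
mass CaCO3 = 0.009337 x 100.09 = 0.9345 g, so %CaCO3 = 0.9345/1.0710 x 100 = 87.3%.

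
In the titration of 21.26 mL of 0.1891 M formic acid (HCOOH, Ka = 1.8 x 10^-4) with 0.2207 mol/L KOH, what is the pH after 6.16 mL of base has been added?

3.45

Initial n(HCOOH) = 0.1891 x 0.02126 = 0.004020 mol.
n(KOH) added = 0.2207 x 0.006160 = 0.001360 mol, converting that many moles of HCOOH to HCOO-.
Remaining n(HCOOH) = 0.002661 mol; n(HCOO-) = 0.001360 mol.
By Henderson-Hasselbalch, pH = pKa + log([A^-]/[HA]) = 3.74 + log(0.001360/0.002661) = 3.74 + (-0.29) = 3.45.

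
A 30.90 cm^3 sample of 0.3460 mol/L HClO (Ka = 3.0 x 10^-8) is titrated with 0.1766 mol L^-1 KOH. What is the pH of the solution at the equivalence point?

10.30

n(HClO) = 0.3460 x 0.03090 = 0.01069 mol; V(KOH) at equivalence = 0.01069/0.1766 = 0.06054 L.
At equivalence all the acid is converted to ClO-; total volume = 0.03090 + 0.06054 = 0.09144 L, so [ClO-] = 0.01069/0.09144 = 0.1169 M.
Kb = Kw/Ka = 1.0e-14 / 3.0 x 10^-8 = 3.33e-7.
[OH^-] = sqrt(Kb x [ClO-]) = sqrt(3.33e-7 x 0.1169) = 0.000197 M.
pOH = 3.70, so pH = 14.00 - 3.70 = 10.30.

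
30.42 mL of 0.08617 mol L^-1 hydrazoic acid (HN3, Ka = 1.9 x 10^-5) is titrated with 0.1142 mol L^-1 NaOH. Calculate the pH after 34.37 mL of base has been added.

12.30

n(acid) = 0.08617 x 0.03042 = 0.002621 mol; n(NaOH) added = 0.1142 x 0.03437 = 0.003925 mol.
Base is in excess by 0.003925 - 0.002621 = 0.001304 mol in a total volume of 0.06479 L.
[OH^-] = 0.001304/0.06479 = 0.02012 M, so pOH = 1.70 and pH = 14.00 - 1.70 = 12.30.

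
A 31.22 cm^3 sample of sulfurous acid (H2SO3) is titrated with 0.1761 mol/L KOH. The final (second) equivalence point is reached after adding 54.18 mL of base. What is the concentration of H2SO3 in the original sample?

n(KOH) = 0.1761 x 0.05418 = 0.009541 mol.
At the final (second) equivalence point, 2 mol OH^- react per mol H2SO3, so n(H2SO3) = 0.009541 / 2 = 0.004771 mol.
[H2SO3] = 0.004771 / 0.03122 L = 0.153 M.

0.153 M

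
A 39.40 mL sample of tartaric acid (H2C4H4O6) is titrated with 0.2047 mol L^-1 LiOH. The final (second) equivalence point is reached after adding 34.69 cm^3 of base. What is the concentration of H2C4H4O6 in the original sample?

0.0901 M

n(LiOH) = 0.2047 x 0.03469 = 0.007101 mol.
At the final (second) equivalence point, 2 mol OH^- react per mol H2C4H4O6, so n(H2C4H4O6) = 0.007101 / 2 = 0.003551 mol.
[H2C4H4O6] = 0.003551 / 0.03940 L = 0.0901 M.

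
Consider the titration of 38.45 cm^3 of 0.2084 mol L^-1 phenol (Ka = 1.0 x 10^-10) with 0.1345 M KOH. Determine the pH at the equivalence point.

11.46

n(C6H5OH) = 0.2084 x 0.03845 = 0.008013 mol; V(KOH) at equivalence = 0.008013/0.1345 = 0.05958 L.
At equivalence all the acid is converted to C6H5O-; total volume = 0.03845 + 0.05958 = 0.09803 L, so [C6H5O-] = 0.008013/0.09803 = 0.08174 M.
Kb = Kw/Ka = 1.0e-14 / 1.0 x 10^-10 = 0.000100.
[OH^-] = sqrt(Kb x [C6H5O-]) = sqrt(0.000100 x 0.08174) = 0.00286 M.
pOH = 2.54, so pH = 14.00 - 2.54 = 11.46.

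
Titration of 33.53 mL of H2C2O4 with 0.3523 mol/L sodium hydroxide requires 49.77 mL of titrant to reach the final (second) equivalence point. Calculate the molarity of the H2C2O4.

n(NaOH) = 0.3523 x 0.04977 = 0.01753 mol.
At the final (second) equivalence point, 2 mol OH^- react per mol H2C2O4, so n(H2C2O4) = 0.01753 / 2 = 0.008767 mol.
[H2C2O4] = 0.008767 / 0.03353 L = 0.261 M.

0.261 M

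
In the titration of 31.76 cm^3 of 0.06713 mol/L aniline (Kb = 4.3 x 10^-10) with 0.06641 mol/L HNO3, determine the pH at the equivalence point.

3.05

n(C6H5NH2) = 0.06713 x 0.03176 = 0.002132 mol; V(HNO3) at equivalence = 0.002132/0.06641 = 0.03210 L.
At equivalence the base is fully converted to C6H5NH3+; total volume = 0.06386 L, so [C6H5NH3+] = 0.002132/0.06386 = 0.03338 M.
Ka(C6H5NH3+) = Kw/Kb = 1.0e-14 / 4.3 x 10^-10 = 2.33e-5.
[H^+] = sqrt(Ka x [C6H5NH3+]) = sqrt(2.33e-5 x 0.03338) = 0.000881 M.
pH = -log(0.000881) = 3.05.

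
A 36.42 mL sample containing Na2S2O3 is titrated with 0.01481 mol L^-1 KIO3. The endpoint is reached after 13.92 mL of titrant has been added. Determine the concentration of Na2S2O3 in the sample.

n(KIO3) = 0.01481 x 0.01392 = 0.0002062 mol.
From the balanced equation, 1 mol KIO3 reacts with 6 mol Na2S2O3, so n(Na2S2O3) = 0.0002062 x 6/1 = 0.001237 mol.
[Na2S2O3] = 0.001237 / 0.03642 L = 0.0340 M.

0.0340 M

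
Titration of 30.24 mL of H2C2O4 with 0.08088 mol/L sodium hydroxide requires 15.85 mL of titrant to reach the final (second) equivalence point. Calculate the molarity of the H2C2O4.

0.0212 M

n(NaOH) = 0.08088 x 0.01585 = 0.001282 mol.
At the final (second) equivalence point, 2 mol OH^- react per mol H2C2O4, so n(H2C2O4) = 0.001282 / 2 = 0.0006410 mol.
[H2C2O4] = 0.0006410 / 0.03024 L = 0.0212 M.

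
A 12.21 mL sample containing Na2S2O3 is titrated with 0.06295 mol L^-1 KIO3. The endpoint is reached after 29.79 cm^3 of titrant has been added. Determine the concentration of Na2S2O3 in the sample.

n(KIO3) = 0.06295 x 0.02979 = 0.001875 mol.
From the balanced equation, 1 mol KIO3 reacts with 6 mol Na2S2O3, so n(Na2S2O3) = 0.001875 x 6/1 = 0.01125 mol.
[Na2S2O3] = 0.01125 / 0.01221 L = 0.922 M.

0.922 M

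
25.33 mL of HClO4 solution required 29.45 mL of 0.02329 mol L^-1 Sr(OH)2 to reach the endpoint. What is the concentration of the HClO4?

n(Sr(OH)2) delivered = 0.02329 x 0.02945 = 0.0006859 mol.
The reaction is 2 HClO4 + 1 Sr(OH)2, so n(HClO4) = 0.0006859 x 2/1 = 0.001372 mol.
[HClO4] = 0.001372 mol / 0.02533 L = 0.0542 M.

0.0542 M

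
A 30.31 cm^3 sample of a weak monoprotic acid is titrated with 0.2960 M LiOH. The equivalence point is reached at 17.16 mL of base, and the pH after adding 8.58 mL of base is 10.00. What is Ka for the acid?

1.0 x 10^-10

8.58 mL is half of the equivalence volume, so this is the half-equivalence point where [HA] = [A^-].
At half-equivalence pH = pKa, so pKa = 10.00.
Ka = 10^(-10.00) = 1.0 x 10^-10.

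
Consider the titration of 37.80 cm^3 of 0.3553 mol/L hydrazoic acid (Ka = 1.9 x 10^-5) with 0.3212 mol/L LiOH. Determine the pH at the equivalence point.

n(HN3) = 0.3553 x 0.03780 = 0.01343 mol; V(LiOH) at equivalence = 0.01343/0.3212 = 0.04181 L.
At equivalence all the acid is converted to N3-; total volume = 0.03780 + 0.04181 = 0.07961 L, so [N3-] = 0.01343/0.07961 = 0.1687 M.
Kb = Kw/Ka = 1.0e-14 / 1.9 x 10^-5 = 5.26e-10.
[OH^-] = sqrt(Kb x [N3-]) = sqrt(5.26e-10 x 0.1687) = 9.42e-6 M.
pOH = 5.03, so pH = 14.00 - 5.03 = 8.97.

8.97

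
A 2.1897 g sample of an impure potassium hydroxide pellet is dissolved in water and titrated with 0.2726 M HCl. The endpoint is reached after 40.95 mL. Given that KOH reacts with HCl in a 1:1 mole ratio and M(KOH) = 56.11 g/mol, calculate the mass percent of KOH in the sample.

28.6%

n(HCl) = 0.2726 x 0.04095 = 0.01116 mol.
n(KOH) = 0.01116 / 1 = 0.01116 mol.
mass of KOH = 0.01116 x 56.11 = 0.6264 g.
% purity = 0.6264 / 2.1897 x 100 = 28.6%.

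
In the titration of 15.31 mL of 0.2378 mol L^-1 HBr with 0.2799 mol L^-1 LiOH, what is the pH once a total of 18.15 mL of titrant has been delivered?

12.63

n(acid) = 0.2378 x 0.01531 = 0.003641 mol; n(LiOH) added = 0.2799 x 0.01815 = 0.005080 mol.
Base is in excess by 0.005080 - 0.003641 = 0.001439 mol in a total volume of 0.03346 L.
[OH^-] = 0.001439/0.03346 = 0.04302 M, so pOH = 1.37 and pH = 14.00 - 1.37 = 12.63.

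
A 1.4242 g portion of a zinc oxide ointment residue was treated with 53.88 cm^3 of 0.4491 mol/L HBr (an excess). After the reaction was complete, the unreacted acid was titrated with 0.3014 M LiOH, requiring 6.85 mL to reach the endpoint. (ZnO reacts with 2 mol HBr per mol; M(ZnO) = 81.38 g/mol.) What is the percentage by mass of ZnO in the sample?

63.2%

Total n(HBr) added = 0.4491 x 0.05388 = 0.02420 mol.
n(LiOH) used = 0.3014 x 0.006850 = 0.002065 mol, which equals the excess n(HBr).
So n(HBr) consumed by the sample = 0.02420 - 0.002065 = 0.02213 mol.
n(ZnO) = 0.02213 / 2 = 0.01107 mol.
mass ZnO = 0.01107 x 81.38 = 0.9006 g, so %ZnO = 0.9006/1.4242 x 100 = 63.2%.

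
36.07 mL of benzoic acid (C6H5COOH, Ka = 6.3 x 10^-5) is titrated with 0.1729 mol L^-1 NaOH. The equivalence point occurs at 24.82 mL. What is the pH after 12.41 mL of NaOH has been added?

4.20

12.41 mL is exactly half the equivalence volume (24.82/2), i.e. the half-equivalence point.
There, n(HA) = n(A^-), so pH = pKa = -log(6.3 x 10^-5) = 4.20.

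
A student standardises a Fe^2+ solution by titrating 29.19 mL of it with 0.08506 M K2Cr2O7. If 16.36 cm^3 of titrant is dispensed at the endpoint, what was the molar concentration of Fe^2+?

0.286 M

n(K2Cr2O7) = 0.08506 x 0.01636 = 0.001392 mol.
From the balanced equation, 1 mol K2Cr2O7 reacts with 6 mol Fe^2+, so n(Fe^2+) = 0.001392 x 6/1 = 0.008349 mol.
[Fe^2+] = 0.008349 / 0.02919 L = 0.286 M.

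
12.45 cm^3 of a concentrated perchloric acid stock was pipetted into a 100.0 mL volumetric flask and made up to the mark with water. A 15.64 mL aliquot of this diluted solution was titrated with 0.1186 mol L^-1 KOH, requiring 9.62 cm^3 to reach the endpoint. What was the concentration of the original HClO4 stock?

0.586 M

n(KOH) = 0.1186 x 0.009620 = 0.001141 mol.
n(HClO4) in the aliquot = 0.001141 mol.
[diluted HClO4] = 0.001141 / 0.01564 = 0.07295 M.
Dilution factor = 100.0/12.45 = 8.032, so [stock] = 0.07295 x 8.032 = 0.586 M.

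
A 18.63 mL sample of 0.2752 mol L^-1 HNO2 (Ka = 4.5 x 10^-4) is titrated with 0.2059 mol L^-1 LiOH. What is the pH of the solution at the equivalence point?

n(HNO2) = 0.2752 x 0.01863 = 0.005127 mol; V(LiOH) at equivalence = 0.005127/0.2059 = 0.02490 L.
At equivalence all the acid is converted to NO2-; total volume = 0.01863 + 0.02490 = 0.04353 L, so [NO2-] = 0.005127/0.04353 = 0.1178 M.
Kb = Kw/Ka = 1.0e-14 / 4.5 x 10^-4 = 2.22e-11.
[OH^-] = sqrt(Kb x [NO2-]) = sqrt(2.22e-11 x 0.1178) = 1.62e-6 M.
pOH = 5.79, so pH = 14.00 - 5.79 = 8.21.

8.21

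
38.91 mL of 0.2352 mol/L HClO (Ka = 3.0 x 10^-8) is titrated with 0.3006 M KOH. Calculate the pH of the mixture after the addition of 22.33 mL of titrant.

Initial n(HClO) = 0.2352 x 0.03891 = 0.009152 mol.
n(KOH) added = 0.3006 x 0.02233 = 0.006712 mol, converting that many moles of HClO to ClO-.
Remaining n(HClO) = 0.002439 mol; n(ClO-) = 0.006712 mol.
By Henderson-Hasselbalch, pH = pKa + log([A^-]/[HA]) = 7.52 + log(0.006712/0.002439) = 7.52 + (+0.44) = 7.96.

7.96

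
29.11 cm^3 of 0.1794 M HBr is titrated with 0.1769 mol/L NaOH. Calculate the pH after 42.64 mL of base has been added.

n(acid) = 0.1794 x 0.02911 = 0.005222 mol; n(NaOH) added = 0.1769 x 0.04264 = 0.007543 mol.
Base is in excess by 0.007543 - 0.005222 = 0.002321 mol in a total volume of 0.07175 L.
[OH^-] = 0.002321/0.07175 = 0.03234 M, so pOH = 1.49 and pH = 14.00 - 1.49 = 12.51.

12.51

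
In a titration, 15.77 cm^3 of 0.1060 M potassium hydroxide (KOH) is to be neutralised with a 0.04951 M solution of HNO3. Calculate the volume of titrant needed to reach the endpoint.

n(KOH) = 0.1060 mol/L x 0.01577 L = 0.001672 mol.
At equivalence n(HNO3) = n(KOH) = 0.001672 mol.
V(HNO3) = 0.001672 / 0.04951 = 0.03376 L = 33.8 mL.

33.8 mL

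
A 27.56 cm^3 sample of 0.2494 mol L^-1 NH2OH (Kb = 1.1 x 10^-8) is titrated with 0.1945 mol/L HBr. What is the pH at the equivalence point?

n(NH2OH) = 0.2494 x 0.02756 = 0.006873 mol; V(HBr) at equivalence = 0.006873/0.1945 = 0.03534 L.
At equivalence the base is fully converted to NH3OH+; total volume = 0.06290 L, so [NH3OH+] = 0.006873/0.06290 = 0.1093 M.
Ka(NH3OH+) = Kw/Kb = 1.0e-14 / 1.1 x 10^-8 = 9.09e-7.
[H^+] = sqrt(Ka x [NH3OH+]) = sqrt(9.09e-7 x 0.1093) = 0.000315 M.
pH = -log(0.000315) = 3.50.

3.50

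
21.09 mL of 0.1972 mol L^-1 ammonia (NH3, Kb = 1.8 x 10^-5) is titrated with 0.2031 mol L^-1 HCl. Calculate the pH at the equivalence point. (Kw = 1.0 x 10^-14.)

n(NH3) = 0.1972 x 0.02109 = 0.004159 mol; V(HCl) at equivalence = 0.004159/0.2031 = 0.02048 L.
At equivalence the base is fully converted to NH4+; total volume = 0.04157 L, so [NH4+] = 0.004159/0.04157 = 0.1001 M.
Ka(NH4+) = Kw/Kb = 1.0e-14 / 1.8 x 10^-5 = 5.56e-10.
[H^+] = sqrt(Ka x [NH4+]) = sqrt(5.56e-10 x 0.1001) = 7.46e-6 M.
pH = -log(7.46e-6) = 5.13.

5.13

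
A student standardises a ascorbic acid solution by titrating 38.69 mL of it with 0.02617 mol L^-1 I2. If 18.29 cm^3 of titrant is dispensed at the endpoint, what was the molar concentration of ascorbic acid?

0.0124 M

n(I2) = 0.02617 x 0.01829 = 0.0004786 mol.
From the balanced equation, 1 mol I2 reacts with 1 mol ascorbic acid, so n(ascorbic acid) = 0.0004786 x 1/1 = 0.0004786 mol.
[ascorbic acid] = 0.0004786 / 0.03869 L = 0.0124 M.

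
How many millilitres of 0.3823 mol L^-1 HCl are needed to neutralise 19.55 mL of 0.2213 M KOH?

n(KOH) = 0.2213 mol/L x 0.01955 L = 0.004326 mol.
At equivalence n(HCl) = n(KOH) = 0.004326 mol.
V(HCl) = 0.004326 / 0.3823 = 0.01132 L = 11.3 mL.

11.3 mL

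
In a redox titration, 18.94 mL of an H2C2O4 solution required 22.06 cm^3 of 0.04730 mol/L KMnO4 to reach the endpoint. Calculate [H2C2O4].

n(KMnO4) = 0.04730 x 0.02206 = 0.001043 mol.
From the balanced equation, 2 mol KMnO4 reacts with 5 mol H2C2O4, so n(H2C2O4) = 0.001043 x 5/2 = 0.002609 mol.
[H2C2O4] = 0.002609 / 0.01894 L = 0.138 M.

0.138 M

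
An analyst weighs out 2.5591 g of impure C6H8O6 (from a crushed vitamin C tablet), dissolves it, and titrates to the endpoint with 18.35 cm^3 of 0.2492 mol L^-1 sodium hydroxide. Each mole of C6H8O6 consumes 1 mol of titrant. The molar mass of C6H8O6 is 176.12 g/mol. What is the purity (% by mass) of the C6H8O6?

n(NaOH) = 0.2492 x 0.01835 = 0.004573 mol.
n(C6H8O6) = 0.004573 / 1 = 0.004573 mol.
mass of C6H8O6 = 0.004573 x 176.12 = 0.8054 g.
% purity = 0.8054 / 2.5591 x 100 = 31.5%.

31.5%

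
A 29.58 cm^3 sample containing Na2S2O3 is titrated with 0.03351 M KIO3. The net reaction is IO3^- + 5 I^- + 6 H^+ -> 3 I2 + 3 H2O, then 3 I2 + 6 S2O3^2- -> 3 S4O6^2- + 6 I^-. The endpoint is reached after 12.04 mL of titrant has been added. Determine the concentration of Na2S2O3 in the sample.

n(KIO3) = 0.03351 x 0.01204 = 0.0004035 mol.
From the balanced equation, 1 mol KIO3 reacts with 6 mol Na2S2O3, so n(Na2S2O3) = 0.0004035 x 6/1 = 0.002421 mol.
[Na2S2O3] = 0.002421 / 0.02958 L = 0.0818 M.

0.0818 M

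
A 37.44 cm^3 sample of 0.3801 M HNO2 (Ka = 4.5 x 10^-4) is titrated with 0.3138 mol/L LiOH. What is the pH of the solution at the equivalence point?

n(HNO2) = 0.3801 x 0.03744 = 0.01423 mol; V(LiOH) at equivalence = 0.01423/0.3138 = 0.04535 L.
At equivalence all the acid is converted to NO2-; total volume = 0.03744 + 0.04535 = 0.08279 L, so [NO2-] = 0.01423/0.08279 = 0.1719 M.
Kb = Kw/Ka = 1.0e-14 / 4.5 x 10^-4 = 2.22e-11.
[OH^-] = sqrt(Kb x [NO2-]) = sqrt(2.22e-11 x 0.1719) = 1.95e-6 M.
pOH = 5.71, so pH = 14.00 - 5.71 = 8.29.

8.29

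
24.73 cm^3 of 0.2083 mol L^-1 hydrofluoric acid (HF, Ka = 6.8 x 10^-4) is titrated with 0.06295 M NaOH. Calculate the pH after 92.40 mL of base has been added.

n(acid) = 0.2083 x 0.02473 = 0.005151 mol; n(NaOH) added = 0.06295 x 0.09240 = 0.005817 mol.
Base is in excess by 0.005817 - 0.005151 = 0.0006653 mol in a total volume of 0.1171 L.
[OH^-] = 0.0006653/0.1171 = 0.005680 M, so pOH = 2.25 and pH = 14.00 - 2.25 = 11.75.

11.75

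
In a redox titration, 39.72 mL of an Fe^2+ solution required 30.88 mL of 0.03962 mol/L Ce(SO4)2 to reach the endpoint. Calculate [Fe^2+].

n(Ce(SO4)2) = 0.03962 x 0.03088 = 0.001223 mol.
From the balanced equation, 1 mol Ce(SO4)2 reacts with 1 mol Fe^2+, so n(Fe^2+) = 0.001223 x 1/1 = 0.001223 mol.
[Fe^2+] = 0.001223 / 0.03972 L = 0.0308 M.

0.0308 M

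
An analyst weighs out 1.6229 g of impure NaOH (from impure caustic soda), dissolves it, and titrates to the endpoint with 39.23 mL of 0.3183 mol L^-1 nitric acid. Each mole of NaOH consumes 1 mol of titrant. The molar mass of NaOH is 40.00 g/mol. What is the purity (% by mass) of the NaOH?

30.8%

n(HNO3) = 0.3183 x 0.03923 = 0.01249 mol.
n(NaOH) = 0.01249 / 1 = 0.01249 mol.
mass of NaOH = 0.01249 x 40.00 = 0.4995 g.
% purity = 0.4995 / 1.6229 x 100 = 30.8%.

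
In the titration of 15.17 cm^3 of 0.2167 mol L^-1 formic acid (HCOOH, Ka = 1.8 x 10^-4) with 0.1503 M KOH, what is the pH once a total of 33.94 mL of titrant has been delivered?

n(acid) = 0.2167 x 0.01517 = 0.003287 mol; n(KOH) added = 0.1503 x 0.03394 = 0.005101 mol.
Base is in excess by 0.005101 - 0.003287 = 0.001814 mol in a total volume of 0.04911 L.
[OH^-] = 0.001814/0.04911 = 0.03693 M, so pOH = 1.43 and pH = 14.00 - 1.43 = 12.57.

12.57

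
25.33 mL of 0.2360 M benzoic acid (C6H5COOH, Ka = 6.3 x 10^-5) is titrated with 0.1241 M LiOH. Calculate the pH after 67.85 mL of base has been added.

n(acid) = 0.2360 x 0.02533 = 0.005978 mol; n(LiOH) added = 0.1241 x 0.06785 = 0.008420 mol.
Base is in excess by 0.008420 - 0.005978 = 0.002442 mol in a total volume of 0.09318 L.
[OH^-] = 0.002442/0.09318 = 0.02621 M, so pOH = 1.58 and pH = 14.00 - 1.58 = 12.42.

12.42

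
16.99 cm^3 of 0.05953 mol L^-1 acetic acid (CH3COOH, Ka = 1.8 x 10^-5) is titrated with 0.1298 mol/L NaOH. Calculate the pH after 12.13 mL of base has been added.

12.29

n(acid) = 0.05953 x 0.01699 = 0.001011 mol; n(NaOH) added = 0.1298 x 0.01213 = 0.001574 mol.
Base is in excess by 0.001574 - 0.001011 = 0.0005631 mol in a total volume of 0.02912 L.
[OH^-] = 0.0005631/0.02912 = 0.01934 M, so pOH = 1.71 and pH = 14.00 - 1.71 = 12.29.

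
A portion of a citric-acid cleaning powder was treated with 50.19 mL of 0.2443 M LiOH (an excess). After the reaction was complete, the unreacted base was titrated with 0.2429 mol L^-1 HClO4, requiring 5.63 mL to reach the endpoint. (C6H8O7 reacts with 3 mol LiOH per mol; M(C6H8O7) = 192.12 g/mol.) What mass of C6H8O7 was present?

0.698 g

Total n(LiOH) added = 0.2443 x 0.05019 = 0.01226 mol.
n(HClO4) used = 0.2429 x 0.005630 = 0.001368 mol, which equals the excess n(LiOH).
So n(LiOH) consumed by the sample = 0.01226 - 0.001368 = 0.01089 mol.
n(C6H8O7) = 0.01089 / 3 = 0.003631 mol.
mass = 0.003631 mol x 192.12 g/mol = 0.698 g.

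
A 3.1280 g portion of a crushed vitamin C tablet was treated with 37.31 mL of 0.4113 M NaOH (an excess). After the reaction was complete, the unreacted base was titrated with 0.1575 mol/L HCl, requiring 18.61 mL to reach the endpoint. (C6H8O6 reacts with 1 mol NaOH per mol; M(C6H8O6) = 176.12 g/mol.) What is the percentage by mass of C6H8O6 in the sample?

69.9%

Total n(NaOH) added = 0.4113 x 0.03731 = 0.01535 mol.
n(HCl) used = 0.1575 x 0.01861 = 0.002931 mol, which equals the excess n(NaOH).
So n(NaOH) consumed by the sample = 0.01535 - 0.002931 = 0.01241 mol.
n(C6H8O6) = 0.01241 / 1 = 0.01241 mol.
mass C6H8O6 = 0.01241 x 176.12 = 2.186 g, so %C6H8O6 = 2.186/3.1280 x 100 = 69.9%.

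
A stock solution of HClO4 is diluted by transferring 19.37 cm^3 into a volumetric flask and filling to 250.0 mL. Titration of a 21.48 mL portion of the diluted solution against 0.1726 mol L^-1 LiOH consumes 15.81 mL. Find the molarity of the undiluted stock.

1.64 M

n(LiOH) = 0.1726 x 0.01581 = 0.002729 mol.
n(HClO4) in the aliquot = 0.002729 mol.
[diluted HClO4] = 0.002729 / 0.02148 = 0.1270 M.
Dilution factor = 250.0/19.37 = 12.91, so [stock] = 0.1270 x 12.91 = 1.64 M.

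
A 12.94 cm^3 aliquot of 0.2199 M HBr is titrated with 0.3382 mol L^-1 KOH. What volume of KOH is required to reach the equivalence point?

n(HBr) = 0.2199 mol/L x 0.01294 L = 0.002846 mol.
At equivalence n(KOH) = n(HBr) = 0.002846 mol.
V(KOH) = 0.002846 / 0.3382 = 0.008414 L = 8.41 mL.

8.41 mL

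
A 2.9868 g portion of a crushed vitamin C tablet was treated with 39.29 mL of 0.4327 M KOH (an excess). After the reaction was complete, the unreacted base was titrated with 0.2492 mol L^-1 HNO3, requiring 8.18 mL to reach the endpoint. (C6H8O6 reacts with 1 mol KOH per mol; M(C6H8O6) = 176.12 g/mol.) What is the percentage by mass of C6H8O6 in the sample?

88.2%

Total n(KOH) added = 0.4327 x 0.03929 = 0.01700 mol.
n(HNO3) used = 0.2492 x 0.008180 = 0.002038 mol, which equals the excess n(KOH).
So n(KOH) consumed by the sample = 0.01700 - 0.002038 = 0.01496 mol.
n(C6H8O6) = 0.01496 / 1 = 0.01496 mol.
mass C6H8O6 = 0.01496 x 176.12 = 2.635 g, so %C6H8O6 = 2.635/2.9868 x 100 = 88.2%.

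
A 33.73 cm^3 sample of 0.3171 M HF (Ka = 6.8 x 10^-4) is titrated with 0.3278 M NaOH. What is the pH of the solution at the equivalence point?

n(HF) = 0.3171 x 0.03373 = 0.01070 mol; V(NaOH) at equivalence = 0.01070/0.3278 = 0.03263 L.
At equivalence all the acid is converted to F-; total volume = 0.03373 + 0.03263 = 0.06636 L, so [F-] = 0.01070/0.06636 = 0.1612 M.
Kb = Kw/Ka = 1.0e-14 / 6.8 x 10^-4 = 1.47e-11.
[OH^-] = sqrt(Kb x [F-]) = sqrt(1.47e-11 x 0.1612) = 1.54e-6 M.
pOH = 5.81, so pH = 14.00 - 5.81 = 8.19.

8.19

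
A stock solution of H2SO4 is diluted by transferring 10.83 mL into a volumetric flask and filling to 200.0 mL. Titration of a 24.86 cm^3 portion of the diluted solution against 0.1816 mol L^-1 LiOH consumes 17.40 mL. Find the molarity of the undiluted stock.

n(LiOH) = 0.1816 x 0.01740 = 0.003160 mol.
n(H2SO4) in the aliquot = 0.003160 x 1/2 = 0.001580 mol.
[diluted H2SO4] = 0.001580 / 0.02486 = 0.06355 M.
Dilution factor = 200.0/10.83 = 18.47, so [stock] = 0.06355 x 18.47 = 1.17 M.

1.17 M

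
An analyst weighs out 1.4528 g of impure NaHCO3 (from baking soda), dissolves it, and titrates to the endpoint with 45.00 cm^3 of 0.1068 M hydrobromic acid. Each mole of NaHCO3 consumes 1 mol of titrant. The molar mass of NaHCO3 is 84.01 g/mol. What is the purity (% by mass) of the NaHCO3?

n(HBr) = 0.1068 x 0.04500 = 0.004806 mol.
n(NaHCO3) = 0.004806 / 1 = 0.004806 mol.
mass of NaHCO3 = 0.004806 x 84.01 = 0.4038 g.
% purity = 0.4038 / 1.4528 x 100 = 27.8%.

27.8%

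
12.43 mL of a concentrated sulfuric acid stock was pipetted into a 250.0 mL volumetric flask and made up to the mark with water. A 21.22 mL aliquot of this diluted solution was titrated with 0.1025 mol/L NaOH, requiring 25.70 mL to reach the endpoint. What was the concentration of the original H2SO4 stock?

n(NaOH) = 0.1025 x 0.02570 = 0.002634 mol.
n(H2SO4) in the aliquot = 0.002634 x 1/2 = 0.001317 mol.
[diluted H2SO4] = 0.001317 / 0.02122 = 0.06207 M.
Dilution factor = 250.0/12.43 = 20.11, so [stock] = 0.06207 x 20.11 = 1.25 M.

1.25 M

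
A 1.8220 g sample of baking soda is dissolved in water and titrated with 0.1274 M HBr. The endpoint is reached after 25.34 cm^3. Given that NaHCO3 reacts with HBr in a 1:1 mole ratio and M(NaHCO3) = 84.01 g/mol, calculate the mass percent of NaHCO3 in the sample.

n(HBr) = 0.1274 x 0.02534 = 0.003228 mol.
n(NaHCO3) = 0.003228 / 1 = 0.003228 mol.
mass of NaHCO3 = 0.003228 x 84.01 = 0.2712 g.
% purity = 0.2712 / 1.8220 x 100 = 14.9%.

14.9%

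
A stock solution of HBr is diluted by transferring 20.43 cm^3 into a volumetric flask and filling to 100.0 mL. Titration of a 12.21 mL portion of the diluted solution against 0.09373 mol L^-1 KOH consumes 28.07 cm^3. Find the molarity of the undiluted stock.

n(KOH) = 0.09373 x 0.02807 = 0.002631 mol.
n(HBr) in the aliquot = 0.002631 mol.
[diluted HBr] = 0.002631 / 0.01221 = 0.2155 M.
Dilution factor = 100.0/20.43 = 4.895, so [stock] = 0.2155 x 4.895 = 1.05 M.

1.05 M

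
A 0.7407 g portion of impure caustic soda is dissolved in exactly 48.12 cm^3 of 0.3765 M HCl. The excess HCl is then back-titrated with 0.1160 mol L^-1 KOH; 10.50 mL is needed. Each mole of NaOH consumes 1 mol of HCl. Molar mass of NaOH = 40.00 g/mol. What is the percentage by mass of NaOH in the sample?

91.3%

Total n(HCl) added = 0.3765 x 0.04812 = 0.01812 mol.
n(KOH) used = 0.1160 x 0.01050 = 0.001218 mol, which equals the excess n(HCl).
So n(HCl) consumed by the sample = 0.01812 - 0.001218 = 0.01690 mol.
n(NaOH) = 0.01690 / 1 = 0.01690 mol.
mass NaOH = 0.01690 x 40.00 = 0.6760 g, so %NaOH = 0.6760/0.7407 x 100 = 91.3%.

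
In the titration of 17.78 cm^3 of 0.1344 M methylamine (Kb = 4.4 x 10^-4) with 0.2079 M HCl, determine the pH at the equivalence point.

5.87

n(CH3NH2) = 0.1344 x 0.01778 = 0.002390 mol; V(HCl) at equivalence = 0.002390/0.2079 = 0.01149 L.
At equivalence the base is fully converted to CH3NH3+; total volume = 0.02927 L, so [CH3NH3+] = 0.002390/0.02927 = 0.08163 M.
Ka(CH3NH3+) = Kw/Kb = 1.0e-14 / 4.4 x 10^-4 = 2.27e-11.
[H^+] = sqrt(Ka x [CH3NH3+]) = sqrt(2.27e-11 x 0.08163) = 1.36e-6 M.
pH = -log(1.36e-6) = 5.87.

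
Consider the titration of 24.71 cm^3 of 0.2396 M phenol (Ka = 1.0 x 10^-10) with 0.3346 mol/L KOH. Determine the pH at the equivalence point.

n(C6H5OH) = 0.2396 x 0.02471 = 0.005921 mol; V(KOH) at equivalence = 0.005921/0.3346 = 0.01769 L.
At equivalence all the acid is converted to C6H5O-; total volume = 0.02471 + 0.01769 = 0.04240 L, so [C6H5O-] = 0.005921/0.04240 = 0.1396 M.
Kb = Kw/Ka = 1.0e-14 / 1.0 x 10^-10 = 0.000100.
[OH^-] = sqrt(Kb x [C6H5O-]) = sqrt(0.000100 x 0.1396) = 0.00374 M.
pOH = 2.43, so pH = 14.00 - 2.43 = 11.57.

11.57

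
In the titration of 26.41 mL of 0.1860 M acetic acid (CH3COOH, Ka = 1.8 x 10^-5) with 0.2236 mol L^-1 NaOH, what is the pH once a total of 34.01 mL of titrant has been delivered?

n(acid) = 0.1860 x 0.02641 = 0.004912 mol; n(NaOH) added = 0.2236 x 0.03401 = 0.007605 mol.
Base is in excess by 0.007605 - 0.004912 = 0.002692 mol in a total volume of 0.06042 L.
[OH^-] = 0.002692/0.06042 = 0.04456 M, so pOH = 1.35 and pH = 14.00 - 1.35 = 12.65.

12.65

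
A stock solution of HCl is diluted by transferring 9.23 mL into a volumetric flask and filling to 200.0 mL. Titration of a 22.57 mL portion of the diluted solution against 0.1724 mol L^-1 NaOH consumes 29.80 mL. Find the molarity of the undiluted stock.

n(NaOH) = 0.1724 x 0.02980 = 0.005138 mol.
n(HCl) in the aliquot = 0.005138 mol.
[diluted HCl] = 0.005138 / 0.02257 = 0.2276 M.
Dilution factor = 200.0/9.230 = 21.67, so [stock] = 0.2276 x 21.67 = 4.93 M.

4.93 M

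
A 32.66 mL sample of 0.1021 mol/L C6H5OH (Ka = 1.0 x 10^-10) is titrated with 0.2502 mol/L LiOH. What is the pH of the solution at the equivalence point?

n(C6H5OH) = 0.1021 x 0.03266 = 0.003335 mol; V(LiOH) at equivalence = 0.003335/0.2502 = 0.01333 L.
At equivalence all the acid is converted to C6H5O-; total volume = 0.03266 + 0.01333 = 0.04599 L, so [C6H5O-] = 0.003335/0.04599 = 0.07251 M.
Kb = Kw/Ka = 1.0e-14 / 1.0 x 10^-10 = 0.000100.
[OH^-] = sqrt(Kb x [C6H5O-]) = sqrt(0.000100 x 0.07251) = 0.00269 M.
pOH = 2.57, so pH = 14.00 - 2.57 = 11.43.

11.43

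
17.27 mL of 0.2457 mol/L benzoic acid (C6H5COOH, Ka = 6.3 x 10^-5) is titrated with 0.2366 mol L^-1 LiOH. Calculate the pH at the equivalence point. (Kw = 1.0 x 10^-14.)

8.64

n(C6H5COOH) = 0.2457 x 0.01727 = 0.004243 mol; V(LiOH) at equivalence = 0.004243/0.2366 = 0.01793 L.
At equivalence all the acid is converted to C6H5COO-; total volume = 0.01727 + 0.01793 = 0.03520 L, so [C6H5COO-] = 0.004243/0.03520 = 0.1205 M.
Kb = Kw/Ka = 1.0e-14 / 6.3 x 10^-5 = 1.59e-10.
[OH^-] = sqrt(Kb x [C6H5COO-]) = sqrt(1.59e-10 x 0.1205) = 4.37e-6 M.
pOH = 5.36, so pH = 14.00 - 5.36 = 8.64.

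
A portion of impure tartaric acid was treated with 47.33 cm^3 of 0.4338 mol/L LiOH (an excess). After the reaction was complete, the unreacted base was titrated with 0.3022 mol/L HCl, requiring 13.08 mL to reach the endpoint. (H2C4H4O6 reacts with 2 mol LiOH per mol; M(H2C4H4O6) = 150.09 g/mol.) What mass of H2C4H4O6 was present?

Total n(LiOH) added = 0.4338 x 0.04733 = 0.02053 mol.
n(HCl) used = 0.3022 x 0.01308 = 0.003953 mol, which equals the excess n(LiOH).
So n(LiOH) consumed by the sample = 0.02053 - 0.003953 = 0.01658 mol.
n(H2C4H4O6) = 0.01658 / 2 = 0.008289 mol.
mass = 0.008289 mol x 150.09 g/mol = 1.24 g.

1.24 g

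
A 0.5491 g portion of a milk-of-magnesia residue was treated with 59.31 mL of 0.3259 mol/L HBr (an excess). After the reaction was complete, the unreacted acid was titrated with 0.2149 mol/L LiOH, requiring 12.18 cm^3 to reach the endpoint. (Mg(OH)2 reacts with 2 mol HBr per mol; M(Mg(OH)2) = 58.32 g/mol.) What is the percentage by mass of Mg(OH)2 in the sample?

Total n(HBr) added = 0.3259 x 0.05931 = 0.01933 mol.
n(LiOH) used = 0.2149 x 0.01218 = 0.002617 mol, which equals the excess n(HBr).
So n(HBr) consumed by the sample = 0.01933 - 0.002617 = 0.01671 mol.
n(Mg(OH)2) = 0.01671 / 2 = 0.008356 mol.
mass Mg(OH)2 = 0.008356 x 58.32 = 0.4873 g, so %Mg(OH)2 = 0.4873/0.5491 x 100 = 88.7%.

88.7%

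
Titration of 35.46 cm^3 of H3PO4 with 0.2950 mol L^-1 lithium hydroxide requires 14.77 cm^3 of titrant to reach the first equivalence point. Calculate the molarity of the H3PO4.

n(LiOH) = 0.2950 x 0.01477 = 0.004357 mol.
At the first equivalence point, 1 mol OH^- react per mol H3PO4, so n(H3PO4) = 0.004357 / 1 = 0.004357 mol.
[H3PO4] = 0.004357 / 0.03546 L = 0.123 M.

0.123 M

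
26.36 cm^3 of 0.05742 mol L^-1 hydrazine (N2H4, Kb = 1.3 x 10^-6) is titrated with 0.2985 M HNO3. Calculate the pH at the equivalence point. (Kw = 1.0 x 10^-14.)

n(N2H4) = 0.05742 x 0.02636 = 0.001514 mol; V(HNO3) at equivalence = 0.001514/0.2985 = 0.005071 L.
At equivalence the base is fully converted to N2H5+; total volume = 0.03143 L, so [N2H5+] = 0.001514/0.03143 = 0.04816 M.
Ka(N2H5+) = Kw/Kb = 1.0e-14 / 1.3 x 10^-6 = 7.69e-9.
[H^+] = sqrt(Ka x [N2H5+]) = sqrt(7.69e-9 x 0.04816) = 1.92e-5 M.
pH = -log(1.92e-5) = 4.72.

4.72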